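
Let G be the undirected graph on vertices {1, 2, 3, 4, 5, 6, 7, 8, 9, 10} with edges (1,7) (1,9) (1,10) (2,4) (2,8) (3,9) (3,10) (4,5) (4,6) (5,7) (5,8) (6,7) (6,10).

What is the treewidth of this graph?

2

A width-2 tree decomposition is:
Bags: B1 = {1, 3, 9}  B2 = {1, 3, 10}  B3 = {1, 7, 10}  B4 = {6, 7, 10}  B5 = {5, 6, 7}  B6 = {4, 5, 6}  B7 = {4, 5, 8}  B8 = {2, 4, 8}
Tree: B1–B2, B2–B3, B3–B4, B4–B5, B5–B6, B6–B7, B7–B8
Each bag holds 3 vertices, so the decomposition has width 2, which upper-bounds the treewidth. The edges 9–3–10–1–9 form a cycle, so G is not a tree and its treewidth is at least 2. Combining the bounds, tw(G) = 2.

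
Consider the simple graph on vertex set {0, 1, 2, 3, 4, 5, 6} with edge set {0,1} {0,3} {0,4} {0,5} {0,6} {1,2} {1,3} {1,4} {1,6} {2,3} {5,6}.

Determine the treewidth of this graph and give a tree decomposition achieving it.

Treewidth 2.
One such decomposition:
Bags: B1 = {0, 1, 6}  B2 = {0, 1, 3}  B3 = {0, 1, 4}  B4 = {1, 2, 3}  B5 = {0, 5, 6}
Tree: B1–B2, B1–B3, B2–B4, B1–B5

The largest bag has 3 vertices, giving width 2; this decomposition certifies tw(G) ≤ 2. Conversely, {0, 1, 3} is a clique of size 3, and the vertices of any clique must share a bag in every tree decomposition; so some bag has ≥ 3 vertices and tw(G) ≥ 2. The upper and lower bounds meet at 2, so that is the treewidth.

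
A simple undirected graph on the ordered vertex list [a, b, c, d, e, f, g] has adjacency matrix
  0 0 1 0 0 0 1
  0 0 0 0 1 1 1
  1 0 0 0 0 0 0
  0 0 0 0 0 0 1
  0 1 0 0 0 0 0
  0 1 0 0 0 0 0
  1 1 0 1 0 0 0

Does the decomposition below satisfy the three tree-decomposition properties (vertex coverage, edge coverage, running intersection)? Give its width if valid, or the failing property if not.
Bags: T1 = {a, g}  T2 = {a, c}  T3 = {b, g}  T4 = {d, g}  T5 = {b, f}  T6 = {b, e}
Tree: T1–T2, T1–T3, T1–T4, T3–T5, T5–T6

Checking the three conditions: (i) the bags cover all of {a, b, c, d, e, f, g}; (ii) for each edge, some bag contains both endpoints; (iii) the bags containing any fixed vertex form a subtree. All hold, so the decomposition is valid with width 2 − 1 = 1.

Yes; width 1.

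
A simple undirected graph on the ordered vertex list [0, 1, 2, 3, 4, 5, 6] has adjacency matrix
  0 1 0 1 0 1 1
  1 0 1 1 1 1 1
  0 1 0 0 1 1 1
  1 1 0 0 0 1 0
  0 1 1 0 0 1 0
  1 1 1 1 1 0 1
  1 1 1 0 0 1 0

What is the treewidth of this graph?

3

A width-3 tree decomposition is:
Bags: B1 = {0, 1, 5, 6}  B2 = {0, 1, 3, 5}  B3 = {1, 2, 5, 6}  B4 = {1, 2, 4, 5}
Tree: B1–B2, B1–B3, B3–B4
Every bag has size at most 4, so the width is 4 − 1 = 3 and tw(G) ≤ 3. On the other hand G contains the 4-clique {0, 1, 3, 5}. A clique must lie in a single bag of any decomposition, so no decomposition can have width below 3. Hence tw(G) = 3 exactly.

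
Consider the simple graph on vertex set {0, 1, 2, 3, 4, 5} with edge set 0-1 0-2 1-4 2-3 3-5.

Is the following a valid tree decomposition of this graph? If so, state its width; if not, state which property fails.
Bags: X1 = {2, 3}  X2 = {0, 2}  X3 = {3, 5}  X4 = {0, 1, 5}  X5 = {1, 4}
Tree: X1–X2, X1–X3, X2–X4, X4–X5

A tree decomposition must satisfy three properties: every vertex lies in some bag; for every edge, both endpoints lie together in some bag; and for every vertex, the bags containing it form a connected subtree. Here bags containing vertex 5 are not connected in the tree, so the decomposition is invalid.

No — bags containing vertex 5 are not connected in the tree.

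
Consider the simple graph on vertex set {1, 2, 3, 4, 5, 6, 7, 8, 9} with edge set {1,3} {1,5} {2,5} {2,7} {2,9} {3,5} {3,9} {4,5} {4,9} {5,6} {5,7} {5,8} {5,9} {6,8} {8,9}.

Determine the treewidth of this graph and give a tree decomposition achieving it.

The largest bag has 3 vertices, giving width 2; this decomposition certifies tw(G) ≤ 2. On the other hand G contains the 3-clique {1, 3, 5}. A clique must lie in a single bag of any decomposition, so no decomposition can have width below 2. Hence tw(G) = 2 exactly.

Treewidth 2.
One optimal decomposition is:
Bags: B1 = {2, 5, 9}  B2 = {3, 5, 9}  B3 = {5, 8, 9}  B4 = {1, 3, 5}  B5 = {5, 6, 8}  B6 = {4, 5, 9}  B7 = {2, 5, 7}
Tree: B1–B2, B2–B3, B2–B4, B3–B5, B1–B6, B1–B7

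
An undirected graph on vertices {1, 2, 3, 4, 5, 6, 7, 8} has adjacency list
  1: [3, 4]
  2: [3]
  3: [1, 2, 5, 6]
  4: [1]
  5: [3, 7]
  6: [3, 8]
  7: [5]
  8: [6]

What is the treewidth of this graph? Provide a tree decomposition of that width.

Each bag holds 2 vertices, so the decomposition has width 1, which upper-bounds the treewidth. G has an edge, so its treewidth is at least 1. Hence tw(G) = 1 exactly.

Treewidth 1.
One such decomposition:
Bags: B1 = {3, 5}  B2 = {1, 3}  B3 = {1, 4}  B4 = {2, 3}  B5 = {5, 7}  B6 = {3, 6}  B7 = {6, 8}
Tree: B1–B2, B2–B3, B1–B4, B1–B5, B4–B6, B6–B7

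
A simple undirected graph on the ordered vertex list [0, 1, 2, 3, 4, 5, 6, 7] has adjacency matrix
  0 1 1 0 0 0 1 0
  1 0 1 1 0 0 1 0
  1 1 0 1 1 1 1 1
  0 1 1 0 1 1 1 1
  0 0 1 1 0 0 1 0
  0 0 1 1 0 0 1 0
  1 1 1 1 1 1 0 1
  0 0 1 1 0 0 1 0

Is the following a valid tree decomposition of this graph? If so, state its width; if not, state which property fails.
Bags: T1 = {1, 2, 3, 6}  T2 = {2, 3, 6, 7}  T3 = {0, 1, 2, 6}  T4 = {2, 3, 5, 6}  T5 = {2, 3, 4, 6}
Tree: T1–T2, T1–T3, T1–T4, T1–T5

Yes; width 3.

Every vertex of G appears in some bag (union = {0, 1, 2, 3, 4, 5, 6, 7}); every edge is covered by a bag; and for each vertex v the set of bags containing v is connected in the bag tree. The decomposition is therefore valid. The largest bag has 4 vertices, so the width is 3.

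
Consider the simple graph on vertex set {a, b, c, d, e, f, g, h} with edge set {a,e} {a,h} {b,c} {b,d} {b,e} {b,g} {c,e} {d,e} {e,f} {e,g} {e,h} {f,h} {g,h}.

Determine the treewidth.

A width-2 tree decomposition is:
Bags: B1 = {b, c, e}  B2 = {b, d, e}  B3 = {b, e, g}  B4 = {e, g, h}  B5 = {e, f, h}  B6 = {a, e, h}
Tree: B1–B2, B2–B3, B3–B4, B4–B5, B5–B6
Every bag has size at most 3, so the width is 3 − 1 = 2 and tw(G) ≤ 2. For the lower bound, the 3 vertices {b, d, e} are pairwise adjacent, and any tree decomposition puts a clique entirely inside one bag — forcing width ≥ 2. Combining the bounds, tw(G) = 2.

2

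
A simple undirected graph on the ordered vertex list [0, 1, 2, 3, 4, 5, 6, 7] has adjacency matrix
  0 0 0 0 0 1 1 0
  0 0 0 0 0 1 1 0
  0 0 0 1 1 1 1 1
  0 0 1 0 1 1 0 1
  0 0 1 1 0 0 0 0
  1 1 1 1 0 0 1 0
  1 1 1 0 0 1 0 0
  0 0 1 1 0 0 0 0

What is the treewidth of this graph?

2

A width-2 tree decomposition is:
Bags: B1 = {2, 3, 4}  B2 = {2, 3, 5}  B3 = {2, 5, 6}  B4 = {2, 3, 7}  B5 = {0, 5, 6}  B6 = {1, 5, 6}
Tree: B1–B2, B2–B3, B2–B4, B3–B5, B3–B6
The largest bag has 3 vertices, giving width 2; this decomposition certifies tw(G) ≤ 2. On the other hand G contains the 3-clique {0, 5, 6}. A clique must lie in a single bag of any decomposition, so no decomposition can have width below 2. Combining the bounds, tw(G) = 2.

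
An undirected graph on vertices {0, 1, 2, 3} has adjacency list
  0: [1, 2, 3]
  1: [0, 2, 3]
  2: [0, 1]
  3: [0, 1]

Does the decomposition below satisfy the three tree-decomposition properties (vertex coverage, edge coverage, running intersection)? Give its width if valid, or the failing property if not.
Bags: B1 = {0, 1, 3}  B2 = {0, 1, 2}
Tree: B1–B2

Yes; width 2.

Every vertex of G appears in some bag (union = {0, 1, 2, 3}); every edge is covered by a bag; and for each vertex v the set of bags containing v is connected in the bag tree. The decomposition is therefore valid. The largest bag has 3 vertices, so the width is 2.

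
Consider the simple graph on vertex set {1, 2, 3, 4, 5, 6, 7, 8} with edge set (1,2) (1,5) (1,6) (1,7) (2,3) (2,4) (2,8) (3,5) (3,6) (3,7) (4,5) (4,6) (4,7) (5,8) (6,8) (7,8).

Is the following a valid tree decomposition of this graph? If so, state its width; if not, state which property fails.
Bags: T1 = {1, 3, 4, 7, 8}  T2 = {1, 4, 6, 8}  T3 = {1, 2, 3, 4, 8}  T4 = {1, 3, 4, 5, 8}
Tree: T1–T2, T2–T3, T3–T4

No — edge (3,6) lies in no bag.

A tree decomposition must satisfy three properties: every vertex lies in some bag; for every edge, both endpoints lie together in some bag; and for every vertex, the bags containing it form a connected subtree. Here edge (3,6) lies in no bag, so the decomposition is invalid.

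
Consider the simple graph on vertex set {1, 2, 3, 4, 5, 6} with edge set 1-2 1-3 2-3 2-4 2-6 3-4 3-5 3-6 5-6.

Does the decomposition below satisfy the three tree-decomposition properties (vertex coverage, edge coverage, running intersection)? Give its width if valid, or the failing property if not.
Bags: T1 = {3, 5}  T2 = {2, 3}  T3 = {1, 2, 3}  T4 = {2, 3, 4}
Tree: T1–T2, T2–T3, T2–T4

No — vertex 6 appears in no bag.

A tree decomposition must satisfy three properties: every vertex lies in some bag; for every edge, both endpoints lie together in some bag; and for every vertex, the bags containing it form a connected subtree. Here vertex 6 appears in no bag, so the decomposition is invalid.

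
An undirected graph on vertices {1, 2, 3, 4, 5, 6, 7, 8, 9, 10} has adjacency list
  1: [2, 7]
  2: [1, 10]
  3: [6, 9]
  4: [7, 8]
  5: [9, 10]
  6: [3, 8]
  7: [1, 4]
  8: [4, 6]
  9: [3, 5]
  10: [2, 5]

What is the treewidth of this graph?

A width-2 tree decomposition is:
Bags: B1 = {1, 4, 7}  B2 = {1, 2, 4}  B3 = {2, 4, 10}  B4 = {4, 5, 10}  B5 = {4, 5, 9}  B6 = {3, 4, 9}  B7 = {3, 4, 6}  B8 = {4, 6, 8}
Tree: B1–B2, B2–B3, B3–B4, B4–B5, B5–B6, B6–B7, B7–B8
The largest bag has 3 vertices, giving width 2; this decomposition certifies tw(G) ≤ 2. For the lower bound, G contains the cycle 4–7–1–2–10–5–9–3–6–8–4, so G is not a forest; only forests have treewidth ≤ 1, hence tw(G) ≥ 2. Therefore the treewidth is 2.

2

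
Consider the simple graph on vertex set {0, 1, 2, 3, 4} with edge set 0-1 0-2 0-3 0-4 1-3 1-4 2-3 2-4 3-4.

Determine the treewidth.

3

A width-3 tree decomposition is:
Bags: B1 = {0, 1, 3, 4}  B2 = {0, 2, 3, 4}
Tree: B1–B2
Each bag holds 4 vertices, so the decomposition has width 3, which upper-bounds the treewidth. On the other hand G contains the 4-clique {0, 1, 3, 4}. A clique must lie in a single bag of any decomposition, so no decomposition can have width below 3. Therefore the treewidth is 3.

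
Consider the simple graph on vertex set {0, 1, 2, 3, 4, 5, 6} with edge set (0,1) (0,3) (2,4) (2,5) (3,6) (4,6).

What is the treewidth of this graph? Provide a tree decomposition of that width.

Treewidth 1.
One such decomposition:
Bags: B1 = {2, 5}  B2 = {2, 4}  B3 = {4, 6}  B4 = {3, 6}  B5 = {0, 3}  B6 = {0, 1}
Tree: B1–B2, B2–B3, B3–B4, B4–B5, B5–B6

Each bag holds 2 vertices, so the decomposition has width 1, which upper-bounds the treewidth. Any graph with an edge has treewidth ≥ 1, and G has the edge 5–2. Therefore the treewidth is 1.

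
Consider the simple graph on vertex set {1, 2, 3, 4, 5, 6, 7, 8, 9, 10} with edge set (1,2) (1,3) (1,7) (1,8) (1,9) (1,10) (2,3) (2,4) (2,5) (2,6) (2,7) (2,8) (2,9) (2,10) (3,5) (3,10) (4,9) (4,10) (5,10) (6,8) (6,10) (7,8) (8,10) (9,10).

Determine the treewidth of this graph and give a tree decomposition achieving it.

Treewidth 3.
One such decomposition:
Bags: B1 = {1, 2, 8, 10}  B2 = {1, 2, 9, 10}  B3 = {1, 2, 7, 8}  B4 = {1, 2, 3, 10}  B5 = {2, 3, 5, 10}  B6 = {2, 4, 9, 10}  B7 = {2, 6, 8, 10}
Tree: B1–B2, B1–B3, B1–B4, B4–B5, B2–B6, B1–B7

The largest bag has 4 vertices, giving width 3; this decomposition certifies tw(G) ≤ 3. Conversely, {1, 2, 8, 10} is a clique of size 4, and the vertices of any clique must share a bag in every tree decomposition; so some bag has ≥ 4 vertices and tw(G) ≥ 3. Combining the bounds, tw(G) = 3.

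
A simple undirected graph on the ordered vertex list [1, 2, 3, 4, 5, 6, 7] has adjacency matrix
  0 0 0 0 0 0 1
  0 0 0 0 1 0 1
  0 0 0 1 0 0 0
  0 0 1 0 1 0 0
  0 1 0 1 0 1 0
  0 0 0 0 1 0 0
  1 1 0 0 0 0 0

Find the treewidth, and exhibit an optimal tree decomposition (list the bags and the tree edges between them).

The largest bag has 2 vertices, giving width 1; this decomposition certifies tw(G) ≤ 1. Since G has at least one edge (e.g. 5–4), it is not an edgeless graph, so tw(G) ≥ 1. Combining the bounds, tw(G) = 1.

Treewidth 1.
One such decomposition:
Bags: B1 = {4, 5}  B2 = {3, 4}  B3 = {2, 5}  B4 = {2, 7}  B5 = {1, 7}  B6 = {5, 6}
Tree: B1–B2, B1–B3, B3–B4, B4–B5, B3–B6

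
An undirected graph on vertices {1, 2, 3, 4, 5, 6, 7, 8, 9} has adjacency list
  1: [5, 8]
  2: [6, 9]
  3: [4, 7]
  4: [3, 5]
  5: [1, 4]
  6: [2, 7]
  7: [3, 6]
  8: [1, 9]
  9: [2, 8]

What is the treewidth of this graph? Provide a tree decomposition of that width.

Every bag has size at most 3, so the width is 3 − 1 = 2 and tw(G) ≤ 2. For the lower bound, G contains the cycle 9–8–1–5–4–3–7–6–2–9, so G is not a forest; only forests have treewidth ≤ 1, hence tw(G) ≥ 2. Combining the bounds, tw(G) = 2.

Treewidth 2.
One such decomposition:
Bags: B1 = {1, 8, 9}  B2 = {1, 5, 9}  B3 = {4, 5, 9}  B4 = {3, 4, 9}  B5 = {3, 7, 9}  B6 = {6, 7, 9}  B7 = {2, 6, 9}
Tree: B1–B2, B2–B3, B3–B4, B4–B5, B5–B6, B6–B7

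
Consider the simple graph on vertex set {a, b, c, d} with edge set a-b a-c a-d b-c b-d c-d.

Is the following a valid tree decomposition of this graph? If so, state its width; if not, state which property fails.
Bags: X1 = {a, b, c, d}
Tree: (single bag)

Vertex coverage: the bags together contain {a, b, c, d}, the full vertex set. Edge coverage: each edge of G has both endpoints in at least one bag. Running intersection: for every vertex, the bags containing it form a connected subtree. All three properties hold, so this is a valid tree decomposition of width max|bag| − 1 = 3, and hence tw(G) ≤ 3.

Yes; width 3.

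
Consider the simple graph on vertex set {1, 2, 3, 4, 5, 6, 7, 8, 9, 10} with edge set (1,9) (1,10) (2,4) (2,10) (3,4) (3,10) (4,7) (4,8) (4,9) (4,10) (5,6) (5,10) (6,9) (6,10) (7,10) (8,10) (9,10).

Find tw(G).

2

A width-2 tree decomposition is:
Bags: B1 = {4, 7, 10}  B2 = {4, 9, 10}  B3 = {6, 9, 10}  B4 = {1, 9, 10}  B5 = {5, 6, 10}  B6 = {2, 4, 10}  B7 = {3, 4, 10}  B8 = {4, 8, 10}
Tree: B1–B2, B2–B3, B3–B4, B3–B5, B1–B6, B6–B7, B7–B8
The largest bag has 3 vertices, giving width 2; this decomposition certifies tw(G) ≤ 2. On the other hand G contains the 3-clique {1, 9, 10}. A clique must lie in a single bag of any decomposition, so no decomposition can have width below 2. The upper and lower bounds meet at 2, so that is the treewidth.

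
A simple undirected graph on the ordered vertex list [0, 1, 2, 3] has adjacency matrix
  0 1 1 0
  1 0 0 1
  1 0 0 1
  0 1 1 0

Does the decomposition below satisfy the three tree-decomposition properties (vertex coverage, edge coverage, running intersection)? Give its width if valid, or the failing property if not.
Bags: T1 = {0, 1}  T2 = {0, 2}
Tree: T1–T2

A tree decomposition must satisfy three properties: every vertex lies in some bag; for every edge, both endpoints lie together in some bag; and for every vertex, the bags containing it form a connected subtree. Here vertex 3 appears in no bag, so the decomposition is invalid.

No — vertex 3 appears in no bag.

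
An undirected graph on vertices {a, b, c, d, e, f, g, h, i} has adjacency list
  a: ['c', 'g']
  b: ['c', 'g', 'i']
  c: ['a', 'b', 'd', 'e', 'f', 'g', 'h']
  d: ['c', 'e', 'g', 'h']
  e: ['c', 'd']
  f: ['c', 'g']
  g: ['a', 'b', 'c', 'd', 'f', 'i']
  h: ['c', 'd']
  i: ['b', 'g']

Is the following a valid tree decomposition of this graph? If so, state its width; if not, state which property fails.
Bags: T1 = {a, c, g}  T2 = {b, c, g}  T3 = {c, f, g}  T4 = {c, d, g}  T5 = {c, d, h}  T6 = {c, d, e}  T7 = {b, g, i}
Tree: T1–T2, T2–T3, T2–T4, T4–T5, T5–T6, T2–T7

Yes; width 2.

Every vertex of G appears in some bag (union = {a, b, c, d, e, f, g, h, i}); every edge is covered by a bag; and for each vertex v the set of bags containing v is connected in the bag tree. The decomposition is therefore valid. The largest bag has 3 vertices, so the width is 2.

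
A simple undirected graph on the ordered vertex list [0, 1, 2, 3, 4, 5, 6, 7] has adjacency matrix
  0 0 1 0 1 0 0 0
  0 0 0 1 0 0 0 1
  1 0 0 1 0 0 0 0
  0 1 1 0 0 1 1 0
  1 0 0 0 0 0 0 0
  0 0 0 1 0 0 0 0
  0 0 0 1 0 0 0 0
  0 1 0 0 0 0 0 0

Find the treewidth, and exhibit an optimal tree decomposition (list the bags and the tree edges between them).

Treewidth 1.
One optimal decomposition is:
Bags: B1 = {2, 3}  B2 = {1, 3}  B3 = {0, 2}  B4 = {0, 4}  B5 = {1, 7}  B6 = {3, 5}  B7 = {3, 6}
Tree: B1–B2, B1–B3, B3–B4, B2–B5, B2–B6, B2–B7

The largest bag has 2 vertices, giving width 1; this decomposition certifies tw(G) ≤ 1. G has an edge, so its treewidth is at least 1. The upper and lower bounds meet at 1, so that is the treewidth.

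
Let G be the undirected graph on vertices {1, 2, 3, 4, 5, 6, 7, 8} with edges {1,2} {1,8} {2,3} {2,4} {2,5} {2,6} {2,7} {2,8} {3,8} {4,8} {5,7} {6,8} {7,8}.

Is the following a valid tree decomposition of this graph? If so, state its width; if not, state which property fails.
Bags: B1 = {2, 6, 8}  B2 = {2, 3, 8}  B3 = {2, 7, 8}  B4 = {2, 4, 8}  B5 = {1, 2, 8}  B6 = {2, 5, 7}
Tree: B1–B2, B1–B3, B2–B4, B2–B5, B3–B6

Vertex coverage: the bags together contain {1, 2, 3, 4, 5, 6, 7, 8}, the full vertex set. Edge coverage: each edge of G has both endpoints in at least one bag. Running intersection: for every vertex, the bags containing it form a connected subtree. All three properties hold, so this is a valid tree decomposition of width max|bag| − 1 = 2, and hence tw(G) ≤ 2.

Yes; width 2.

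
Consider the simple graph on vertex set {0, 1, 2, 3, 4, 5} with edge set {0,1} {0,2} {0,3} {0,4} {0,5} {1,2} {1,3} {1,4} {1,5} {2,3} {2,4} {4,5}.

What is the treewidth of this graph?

3

A width-3 tree decomposition is:
Bags: B1 = {0, 1, 2, 3}  B2 = {0, 1, 2, 4}  B3 = {0, 1, 4, 5}
Tree: B1–B2, B2–B3
Every bag has size at most 4, so the width is 4 − 1 = 3 and tw(G) ≤ 3. For the lower bound, the 4 vertices {0, 1, 2, 3} are pairwise adjacent, and any tree decomposition puts a clique entirely inside one bag — forcing width ≥ 3. Combining the bounds, tw(G) = 3.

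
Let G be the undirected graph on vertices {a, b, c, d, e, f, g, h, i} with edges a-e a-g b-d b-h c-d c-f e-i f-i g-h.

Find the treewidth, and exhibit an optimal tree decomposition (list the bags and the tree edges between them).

Treewidth 2.
One optimal decomposition is:
Bags: B1 = {c, d, f}  B2 = {b, d, f}  B3 = {b, f, h}  B4 = {f, g, h}  B5 = {a, f, g}  B6 = {a, e, f}  B7 = {e, f, i}
Tree: B1–B2, B2–B3, B3–B4, B4–B5, B5–B6, B6–B7

The largest bag has 3 vertices, giving width 2; this decomposition certifies tw(G) ≤ 2. The edges f–c–d–b–h–g–a–e–i–f form a cycle, so G is not a tree and its treewidth is at least 2. Therefore the treewidth is 2.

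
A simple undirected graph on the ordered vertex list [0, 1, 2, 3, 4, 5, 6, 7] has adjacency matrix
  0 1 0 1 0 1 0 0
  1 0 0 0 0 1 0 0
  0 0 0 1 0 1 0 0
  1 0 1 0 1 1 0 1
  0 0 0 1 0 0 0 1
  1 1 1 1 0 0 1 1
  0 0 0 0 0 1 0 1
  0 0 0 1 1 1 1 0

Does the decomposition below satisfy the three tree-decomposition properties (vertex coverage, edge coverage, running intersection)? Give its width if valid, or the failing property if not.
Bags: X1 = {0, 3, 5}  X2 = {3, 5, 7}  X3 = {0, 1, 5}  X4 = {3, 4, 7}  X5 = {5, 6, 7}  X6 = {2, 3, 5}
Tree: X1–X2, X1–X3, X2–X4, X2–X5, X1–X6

Yes; width 2.

Vertex coverage: the bags together contain {0, 1, 2, 3, 4, 5, 6, 7}, the full vertex set. Edge coverage: each edge of G has both endpoints in at least one bag. Running intersection: for every vertex, the bags containing it form a connected subtree. All three properties hold, so this is a valid tree decomposition of width max|bag| − 1 = 2, and hence tw(G) ≤ 2.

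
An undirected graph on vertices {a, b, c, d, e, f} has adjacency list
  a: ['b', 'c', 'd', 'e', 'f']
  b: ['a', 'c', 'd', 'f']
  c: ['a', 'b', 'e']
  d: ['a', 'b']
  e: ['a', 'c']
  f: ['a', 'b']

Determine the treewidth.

2

A width-2 tree decomposition is:
Bags: B1 = {a, b, c}  B2 = {a, b, f}  B3 = {a, b, d}  B4 = {a, c, e}
Tree: B1–B2, B2–B3, B1–B4
Every bag has size at most 3, so the width is 3 − 1 = 2 and tw(G) ≤ 2. For the lower bound, the 3 vertices {a, c, e} are pairwise adjacent, and any tree decomposition puts a clique entirely inside one bag — forcing width ≥ 2. The upper and lower bounds meet at 2, so that is the treewidth.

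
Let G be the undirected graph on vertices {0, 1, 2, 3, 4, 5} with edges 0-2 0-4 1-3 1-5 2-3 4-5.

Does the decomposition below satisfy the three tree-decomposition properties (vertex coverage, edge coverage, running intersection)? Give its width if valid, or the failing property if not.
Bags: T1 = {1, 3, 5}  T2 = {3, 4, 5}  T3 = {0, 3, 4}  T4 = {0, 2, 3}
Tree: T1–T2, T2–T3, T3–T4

Checking the three conditions: (i) the bags cover all of {0, 1, 2, 3, 4, 5}; (ii) for each edge, some bag contains both endpoints; (iii) the bags containing any fixed vertex form a subtree. All hold, so the decomposition is valid with width 3 − 1 = 2.

Yes; width 2.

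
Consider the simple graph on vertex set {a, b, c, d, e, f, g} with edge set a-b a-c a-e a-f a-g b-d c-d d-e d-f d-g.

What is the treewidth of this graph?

2

A width-2 tree decomposition is:
Bags: B1 = {a, b, d}  B2 = {a, c, d}  B3 = {a, d, e}  B4 = {a, d, f}  B5 = {a, d, g}
Tree: B1–B2, B2–B3, B3–B4, B4–B5
Every bag has size at most 3, so the width is 3 − 1 = 2 and tw(G) ≤ 2. For the lower bound, G contains the cycle a–b–d–c–a, so G is not a forest; only forests have treewidth ≤ 1, hence tw(G) ≥ 2. Therefore the treewidth is 2.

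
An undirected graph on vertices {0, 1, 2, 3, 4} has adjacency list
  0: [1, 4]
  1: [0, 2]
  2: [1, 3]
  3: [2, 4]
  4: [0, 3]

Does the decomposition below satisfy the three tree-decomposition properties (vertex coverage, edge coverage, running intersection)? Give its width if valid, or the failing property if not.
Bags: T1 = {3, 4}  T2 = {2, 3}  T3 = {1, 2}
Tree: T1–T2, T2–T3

A tree decomposition must satisfy three properties: every vertex lies in some bag; for every edge, both endpoints lie together in some bag; and for every vertex, the bags containing it form a connected subtree. Here vertex 0 appears in no bag, so the decomposition is invalid.

No — vertex 0 appears in no bag.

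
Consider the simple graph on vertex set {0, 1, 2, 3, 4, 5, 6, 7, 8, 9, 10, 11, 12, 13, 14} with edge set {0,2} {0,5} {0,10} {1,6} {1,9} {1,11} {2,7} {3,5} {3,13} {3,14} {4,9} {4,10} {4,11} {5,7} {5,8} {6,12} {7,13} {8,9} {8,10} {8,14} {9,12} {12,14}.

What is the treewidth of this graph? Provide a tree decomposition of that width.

The largest bag has 4 vertices, giving width 3; this decomposition certifies tw(G) ≤ 3. For the lower bound: the 4 vertex sets {1,6,11}, {12}, {9}, {4,8,10,14} are disjoint, each induces a connected subgraph, and every pair is joined by at least one edge of G. Contracting each set to a single vertex therefore yields K_{4} as a minor, and since treewidth is minor-monotone, tw(G) ≥ tw(K_{4}) = 3. Combining the bounds, tw(G) = 3.

Treewidth 3.
One optimal decomposition is:
Bags: B1 = {1, 6, 11, 12}  B2 = {1, 9, 11, 12}  B3 = {4, 9, 11, 12}  B4 = {4, 9, 12, 14}  B5 = {4, 8, 9, 14}  B6 = {4, 8, 10, 14}  B7 = {3, 8, 10, 14}  B8 = {3, 5, 8, 10}  B9 = {0, 3, 5, 10}  B10 = {0, 3, 5, 13}  B11 = {0, 5, 7, 13}  B12 = {0, 2, 7, 13}
Tree: B1–B2, B2–B3, B3–B4, B4–B5, B5–B6, B6–B7, B7–B8, B8–B9, B9–B10, B10–B11, B11–B12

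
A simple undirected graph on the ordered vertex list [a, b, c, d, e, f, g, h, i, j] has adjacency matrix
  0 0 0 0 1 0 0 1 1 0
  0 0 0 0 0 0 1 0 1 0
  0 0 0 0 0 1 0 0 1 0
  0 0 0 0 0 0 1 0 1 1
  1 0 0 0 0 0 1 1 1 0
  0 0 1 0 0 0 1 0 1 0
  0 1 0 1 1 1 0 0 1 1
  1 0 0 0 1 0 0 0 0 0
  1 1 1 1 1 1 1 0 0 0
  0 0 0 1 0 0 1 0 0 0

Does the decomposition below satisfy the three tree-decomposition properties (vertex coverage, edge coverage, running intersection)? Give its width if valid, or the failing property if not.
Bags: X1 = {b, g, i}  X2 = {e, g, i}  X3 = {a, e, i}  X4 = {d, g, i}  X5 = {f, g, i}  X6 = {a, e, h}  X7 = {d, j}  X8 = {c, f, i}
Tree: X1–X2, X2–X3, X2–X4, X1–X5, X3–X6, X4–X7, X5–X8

No — edge (g,j) lies in no bag.

A tree decomposition must satisfy three properties: every vertex lies in some bag; for every edge, both endpoints lie together in some bag; and for every vertex, the bags containing it form a connected subtree. Here edge (g,j) lies in no bag, so the decomposition is invalid.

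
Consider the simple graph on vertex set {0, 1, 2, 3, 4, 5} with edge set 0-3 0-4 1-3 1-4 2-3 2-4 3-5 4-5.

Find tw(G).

A width-2 tree decomposition is:
Bags: B1 = {0, 3, 4}  B2 = {3, 4, 5}  B3 = {1, 3, 4}  B4 = {2, 3, 4}
Tree: B1–B2, B2–B3, B3–B4
Each bag holds 3 vertices, so the decomposition has width 2, which upper-bounds the treewidth. For the lower bound, G contains the cycle 3–0–4–5–3, so G is not a forest; only forests have treewidth ≤ 1, hence tw(G) ≥ 2. Combining the bounds, tw(G) = 2.

2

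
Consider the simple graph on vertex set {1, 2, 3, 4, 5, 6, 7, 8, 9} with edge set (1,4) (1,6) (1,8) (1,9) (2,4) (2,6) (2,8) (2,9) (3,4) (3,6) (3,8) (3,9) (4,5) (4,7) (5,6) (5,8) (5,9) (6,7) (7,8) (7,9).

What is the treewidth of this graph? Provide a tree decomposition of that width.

The largest bag has 5 vertices, giving width 4; this decomposition certifies tw(G) ≤ 4. For the lower bound: the 5 vertex sets {2,6}, {5,8}, {3,4}, {9}, {1} are disjoint, each induces a connected subgraph, and every pair is joined by at least one edge of G. Contracting each set to a single vertex therefore yields K_{5} as a minor, and since treewidth is minor-monotone, tw(G) ≥ tw(K_{5}) = 4. The upper and lower bounds meet at 4, so that is the treewidth.

Treewidth 4.
Bags: B1 = {2, 4, 6, 8, 9}  B2 = {4, 5, 6, 8, 9}  B3 = {3, 4, 6, 8, 9}  B4 = {1, 4, 6, 8, 9}  B5 = {4, 6, 7, 8, 9}
Tree: B1–B2, B2–B3, B3–B4, B4–B5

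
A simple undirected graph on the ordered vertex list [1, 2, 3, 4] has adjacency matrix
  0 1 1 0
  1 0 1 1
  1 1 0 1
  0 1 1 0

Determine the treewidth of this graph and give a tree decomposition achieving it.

Treewidth 2.
Bags: B1 = {2, 3, 4}  B2 = {1, 2, 3}
Tree: B1–B2

The largest bag has 3 vertices, giving width 2; this decomposition certifies tw(G) ≤ 2. Conversely, {1, 2, 3} is a clique of size 3, and the vertices of any clique must share a bag in every tree decomposition; so some bag has ≥ 3 vertices and tw(G) ≥ 2. Therefore the treewidth is 2.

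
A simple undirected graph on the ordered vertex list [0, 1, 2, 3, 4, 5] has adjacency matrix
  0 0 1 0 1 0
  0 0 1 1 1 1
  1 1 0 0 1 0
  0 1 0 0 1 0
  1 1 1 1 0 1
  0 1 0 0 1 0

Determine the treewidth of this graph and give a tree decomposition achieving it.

Each bag holds 3 vertices, so the decomposition has width 2, which upper-bounds the treewidth. For the lower bound, the 3 vertices {0, 2, 4} are pairwise adjacent, and any tree decomposition puts a clique entirely inside one bag — forcing width ≥ 2. The upper and lower bounds meet at 2, so that is the treewidth.

Treewidth 2.
One such decomposition:
Bags: B1 = {1, 2, 4}  B2 = {1, 4, 5}  B3 = {1, 3, 4}  B4 = {0, 2, 4}
Tree: B1–B2, B1–B3, B1–B4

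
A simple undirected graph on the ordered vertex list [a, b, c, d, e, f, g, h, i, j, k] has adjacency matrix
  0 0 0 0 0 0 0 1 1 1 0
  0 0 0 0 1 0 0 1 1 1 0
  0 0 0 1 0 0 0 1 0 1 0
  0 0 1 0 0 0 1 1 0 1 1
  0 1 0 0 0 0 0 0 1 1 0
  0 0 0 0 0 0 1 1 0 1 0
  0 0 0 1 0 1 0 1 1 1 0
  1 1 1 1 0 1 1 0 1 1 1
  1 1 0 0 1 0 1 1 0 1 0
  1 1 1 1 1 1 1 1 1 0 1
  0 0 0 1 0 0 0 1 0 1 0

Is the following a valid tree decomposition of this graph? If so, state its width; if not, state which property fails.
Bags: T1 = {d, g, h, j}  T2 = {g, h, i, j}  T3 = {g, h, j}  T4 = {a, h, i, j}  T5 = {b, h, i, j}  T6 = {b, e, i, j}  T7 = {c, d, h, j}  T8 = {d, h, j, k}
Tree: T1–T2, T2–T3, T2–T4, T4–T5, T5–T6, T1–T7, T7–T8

A tree decomposition must satisfy three properties: every vertex lies in some bag; for every edge, both endpoints lie together in some bag; and for every vertex, the bags containing it form a connected subtree. Here vertex f appears in no bag, so the decomposition is invalid.

No — vertex f appears in no bag.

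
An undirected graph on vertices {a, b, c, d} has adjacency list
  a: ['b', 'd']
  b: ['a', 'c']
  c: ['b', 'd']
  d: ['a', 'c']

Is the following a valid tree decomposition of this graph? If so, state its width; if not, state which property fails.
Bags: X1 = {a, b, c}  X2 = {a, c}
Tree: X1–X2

A tree decomposition must satisfy three properties: every vertex lies in some bag; for every edge, both endpoints lie together in some bag; and for every vertex, the bags containing it form a connected subtree. Here vertex d appears in no bag, so the decomposition is invalid.

No — vertex d appears in no bag.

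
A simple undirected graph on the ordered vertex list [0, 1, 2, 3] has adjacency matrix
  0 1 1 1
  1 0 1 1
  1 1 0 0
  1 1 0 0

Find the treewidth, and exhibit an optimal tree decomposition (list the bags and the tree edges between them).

Each bag holds 3 vertices, so the decomposition has width 2, which upper-bounds the treewidth. On the other hand G contains the 3-clique {0, 1, 2}. A clique must lie in a single bag of any decomposition, so no decomposition can have width below 2. Combining the bounds, tw(G) = 2.

Treewidth 2.
Bags: B1 = {0, 1, 3}  B2 = {0, 1, 2}
Tree: B1–B2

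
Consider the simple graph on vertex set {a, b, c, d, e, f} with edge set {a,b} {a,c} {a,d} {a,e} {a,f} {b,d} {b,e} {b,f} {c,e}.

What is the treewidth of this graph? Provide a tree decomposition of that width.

Treewidth 2.
One such decomposition:
Bags: B1 = {a, b, e}  B2 = {a, b, d}  B3 = {a, c, e}  B4 = {a, b, f}
Tree: B1–B2, B1–B3, B2–B4

Each bag holds 3 vertices, so the decomposition has width 2, which upper-bounds the treewidth. For the lower bound, the 3 vertices {a, c, e} are pairwise adjacent, and any tree decomposition puts a clique entirely inside one bag — forcing width ≥ 2. Combining the bounds, tw(G) = 2.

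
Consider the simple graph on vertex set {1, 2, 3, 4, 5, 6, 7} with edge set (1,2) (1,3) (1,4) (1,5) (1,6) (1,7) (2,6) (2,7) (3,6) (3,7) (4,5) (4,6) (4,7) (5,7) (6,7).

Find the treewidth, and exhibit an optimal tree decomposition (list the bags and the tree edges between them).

Every bag has size at most 4, so the width is 4 − 1 = 3 and tw(G) ≤ 3. For the lower bound, the 4 vertices {1, 4, 5, 7} are pairwise adjacent, and any tree decomposition puts a clique entirely inside one bag — forcing width ≥ 3. Combining the bounds, tw(G) = 3.

Treewidth 3.
One optimal decomposition is:
Bags: B1 = {1, 4, 6, 7}  B2 = {1, 4, 5, 7}  B3 = {1, 2, 6, 7}  B4 = {1, 3, 6, 7}
Tree: B1–B2, B1–B3, B1–B4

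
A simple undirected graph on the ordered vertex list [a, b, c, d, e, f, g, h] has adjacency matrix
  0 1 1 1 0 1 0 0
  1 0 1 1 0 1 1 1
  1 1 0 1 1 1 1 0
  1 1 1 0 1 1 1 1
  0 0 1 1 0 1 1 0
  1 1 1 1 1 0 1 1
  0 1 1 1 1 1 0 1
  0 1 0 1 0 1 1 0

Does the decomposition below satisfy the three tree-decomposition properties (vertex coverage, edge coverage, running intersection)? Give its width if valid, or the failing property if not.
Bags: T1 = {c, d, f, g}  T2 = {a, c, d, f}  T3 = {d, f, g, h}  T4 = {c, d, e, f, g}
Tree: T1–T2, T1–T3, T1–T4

No — vertex b appears in no bag.

A tree decomposition must satisfy three properties: every vertex lies in some bag; for every edge, both endpoints lie together in some bag; and for every vertex, the bags containing it form a connected subtree. Here vertex b appears in no bag, so the decomposition is invalid.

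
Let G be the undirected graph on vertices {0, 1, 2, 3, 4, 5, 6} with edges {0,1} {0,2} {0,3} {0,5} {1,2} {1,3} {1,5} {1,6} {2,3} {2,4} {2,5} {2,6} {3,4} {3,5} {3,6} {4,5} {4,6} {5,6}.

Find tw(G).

4

A width-4 tree decomposition is:
Bags: B1 = {1, 2, 3, 5, 6}  B2 = {0, 1, 2, 3, 5}  B3 = {2, 3, 4, 5, 6}
Tree: B1–B2, B1–B3
The largest bag has 5 vertices, giving width 4; this decomposition certifies tw(G) ≤ 4. For the lower bound, the 5 vertices {0, 1, 2, 3, 5} are pairwise adjacent, and any tree decomposition puts a clique entirely inside one bag — forcing width ≥ 4. Hence tw(G) = 4 exactly.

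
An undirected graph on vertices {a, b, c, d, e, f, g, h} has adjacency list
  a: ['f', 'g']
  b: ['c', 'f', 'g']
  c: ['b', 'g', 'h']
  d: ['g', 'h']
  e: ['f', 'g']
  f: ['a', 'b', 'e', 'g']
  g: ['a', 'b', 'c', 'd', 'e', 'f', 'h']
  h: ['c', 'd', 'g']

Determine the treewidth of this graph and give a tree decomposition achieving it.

Treewidth 2.
One optimal decomposition is:
Bags: B1 = {b, f, g}  B2 = {e, f, g}  B3 = {a, f, g}  B4 = {b, c, g}  B5 = {c, g, h}  B6 = {d, g, h}
Tree: B1–B2, B2–B3, B1–B4, B4–B5, B5–B6

The largest bag has 3 vertices, giving width 2; this decomposition certifies tw(G) ≤ 2. On the other hand G contains the 3-clique {d, g, h}. A clique must lie in a single bag of any decomposition, so no decomposition can have width below 2. Combining the bounds, tw(G) = 2.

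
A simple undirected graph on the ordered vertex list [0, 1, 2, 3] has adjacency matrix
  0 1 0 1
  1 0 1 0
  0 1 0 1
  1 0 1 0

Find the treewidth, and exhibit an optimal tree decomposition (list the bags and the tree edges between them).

Each bag holds 3 vertices, so the decomposition has width 2, which upper-bounds the treewidth. For the lower bound, G contains the cycle 1–0–3–2–1, so G is not a forest; only forests have treewidth ≤ 1, hence tw(G) ≥ 2. Hence tw(G) = 2 exactly.

Treewidth 2.
One such decomposition:
Bags: B1 = {0, 1, 3}  B2 = {1, 2, 3}
Tree: B1–B2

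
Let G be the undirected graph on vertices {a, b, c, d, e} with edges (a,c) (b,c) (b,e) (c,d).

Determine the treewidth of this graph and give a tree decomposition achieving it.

Treewidth 1.
One optimal decomposition is:
Bags: B1 = {b, c}  B2 = {a, c}  B3 = {b, e}  B4 = {c, d}
Tree: B1–B2, B1–B3, B1–B4

The largest bag has 2 vertices, giving width 1; this decomposition certifies tw(G) ≤ 1. Any graph with an edge has treewidth ≥ 1, and G has the edge b–c. The upper and lower bounds meet at 1, so that is the treewidth.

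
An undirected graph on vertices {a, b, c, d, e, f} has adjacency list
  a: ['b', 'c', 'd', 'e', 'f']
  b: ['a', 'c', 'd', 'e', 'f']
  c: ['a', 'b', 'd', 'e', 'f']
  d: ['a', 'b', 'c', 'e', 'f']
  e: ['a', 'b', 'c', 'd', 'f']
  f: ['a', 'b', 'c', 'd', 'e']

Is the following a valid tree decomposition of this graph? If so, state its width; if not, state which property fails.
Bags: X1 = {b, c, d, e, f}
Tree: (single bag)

A tree decomposition must satisfy three properties: every vertex lies in some bag; for every edge, both endpoints lie together in some bag; and for every vertex, the bags containing it form a connected subtree. Here vertex a appears in no bag, so the decomposition is invalid.

No — vertex a appears in no bag.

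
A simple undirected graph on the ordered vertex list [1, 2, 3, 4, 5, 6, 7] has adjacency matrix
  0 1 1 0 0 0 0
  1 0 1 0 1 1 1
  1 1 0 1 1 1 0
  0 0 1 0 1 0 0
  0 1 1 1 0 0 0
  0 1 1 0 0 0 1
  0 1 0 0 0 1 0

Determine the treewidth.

2

A width-2 tree decomposition is:
Bags: B1 = {2, 3, 6}  B2 = {2, 3, 5}  B3 = {2, 6, 7}  B4 = {3, 4, 5}  B5 = {1, 2, 3}
Tree: B1–B2, B1–B3, B2–B4, B1–B5
The largest bag has 3 vertices, giving width 2; this decomposition certifies tw(G) ≤ 2. For the lower bound, the 3 vertices {1, 2, 3} are pairwise adjacent, and any tree decomposition puts a clique entirely inside one bag — forcing width ≥ 2. The upper and lower bounds meet at 2, so that is the treewidth.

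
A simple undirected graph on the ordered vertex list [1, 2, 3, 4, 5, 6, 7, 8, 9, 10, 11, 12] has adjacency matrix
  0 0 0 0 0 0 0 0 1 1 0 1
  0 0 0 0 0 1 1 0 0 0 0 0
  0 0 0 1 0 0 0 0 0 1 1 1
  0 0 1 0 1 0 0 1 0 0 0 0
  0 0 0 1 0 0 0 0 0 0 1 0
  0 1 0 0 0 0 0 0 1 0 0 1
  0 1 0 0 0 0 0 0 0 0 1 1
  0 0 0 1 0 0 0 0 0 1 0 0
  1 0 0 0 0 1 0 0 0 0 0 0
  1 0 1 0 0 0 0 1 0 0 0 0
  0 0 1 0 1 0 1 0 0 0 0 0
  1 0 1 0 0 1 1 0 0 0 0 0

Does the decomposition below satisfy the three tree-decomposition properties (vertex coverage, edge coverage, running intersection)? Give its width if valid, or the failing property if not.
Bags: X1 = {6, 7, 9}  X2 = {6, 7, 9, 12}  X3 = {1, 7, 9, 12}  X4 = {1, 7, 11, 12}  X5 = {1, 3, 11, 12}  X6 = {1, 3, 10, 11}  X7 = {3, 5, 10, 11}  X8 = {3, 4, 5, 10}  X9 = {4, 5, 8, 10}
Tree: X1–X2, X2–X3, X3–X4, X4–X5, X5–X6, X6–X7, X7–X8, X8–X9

No — vertex 2 appears in no bag.

A tree decomposition must satisfy three properties: every vertex lies in some bag; for every edge, both endpoints lie together in some bag; and for every vertex, the bags containing it form a connected subtree. Here vertex 2 appears in no bag, so the decomposition is invalid.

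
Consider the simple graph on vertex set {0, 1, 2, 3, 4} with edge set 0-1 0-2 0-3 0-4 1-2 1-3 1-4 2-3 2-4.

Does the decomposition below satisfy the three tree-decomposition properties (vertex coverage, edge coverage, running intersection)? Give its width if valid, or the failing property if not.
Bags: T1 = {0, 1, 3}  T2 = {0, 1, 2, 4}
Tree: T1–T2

A tree decomposition must satisfy three properties: every vertex lies in some bag; for every edge, both endpoints lie together in some bag; and for every vertex, the bags containing it form a connected subtree. Here edge (2,3) lies in no bag, so the decomposition is invalid.

No — edge (2,3) lies in no bag.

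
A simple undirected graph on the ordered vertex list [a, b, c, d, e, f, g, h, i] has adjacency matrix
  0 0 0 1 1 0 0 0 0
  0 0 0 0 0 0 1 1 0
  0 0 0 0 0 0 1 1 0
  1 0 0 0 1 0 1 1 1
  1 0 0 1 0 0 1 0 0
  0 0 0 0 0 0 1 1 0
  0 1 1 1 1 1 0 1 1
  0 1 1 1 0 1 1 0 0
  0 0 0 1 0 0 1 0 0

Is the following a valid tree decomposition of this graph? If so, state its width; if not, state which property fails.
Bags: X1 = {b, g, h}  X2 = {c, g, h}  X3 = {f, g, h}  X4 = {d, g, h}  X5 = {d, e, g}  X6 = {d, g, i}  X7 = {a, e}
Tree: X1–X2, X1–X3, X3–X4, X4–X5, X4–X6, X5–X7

A tree decomposition must satisfy three properties: every vertex lies in some bag; for every edge, both endpoints lie together in some bag; and for every vertex, the bags containing it form a connected subtree. Here edge (d,a) lies in no bag, so the decomposition is invalid.

No — edge (d,a) lies in no bag.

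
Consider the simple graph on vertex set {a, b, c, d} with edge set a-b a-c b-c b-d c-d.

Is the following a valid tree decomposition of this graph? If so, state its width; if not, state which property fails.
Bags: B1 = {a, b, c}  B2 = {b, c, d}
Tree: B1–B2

Yes; width 2.

Checking the three conditions: (i) the bags cover all of {a, b, c, d}; (ii) for each edge, some bag contains both endpoints; (iii) the bags containing any fixed vertex form a subtree. All hold, so the decomposition is valid with width 3 − 1 = 2.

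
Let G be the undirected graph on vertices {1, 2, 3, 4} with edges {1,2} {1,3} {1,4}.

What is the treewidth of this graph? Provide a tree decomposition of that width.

Each bag holds 2 vertices, so the decomposition has width 1, which upper-bounds the treewidth. G has an edge, so its treewidth is at least 1. Combining the bounds, tw(G) = 1.

Treewidth 1.
One such decomposition:
Bags: B1 = {1, 2}  B2 = {1, 4}  B3 = {1, 3}
Tree: B1–B2, B1–B3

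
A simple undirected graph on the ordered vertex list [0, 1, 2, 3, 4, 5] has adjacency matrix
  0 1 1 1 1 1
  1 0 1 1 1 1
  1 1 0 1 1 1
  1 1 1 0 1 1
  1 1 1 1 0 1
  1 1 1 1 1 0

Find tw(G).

5

A width-5 tree decomposition is:
Bags: B1 = {0, 1, 2, 3, 4, 5}
Tree: (single bag)
A single bag containing all 6 vertices is trivially a valid decomposition of width 5. Conversely, {0, 1, 2, 3, 4, 5} is a clique of size 6, and the vertices of any clique must share a bag in every tree decomposition; so some bag has ≥ 6 vertices and tw(G) ≥ 5. Hence tw(G) = 5 exactly.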